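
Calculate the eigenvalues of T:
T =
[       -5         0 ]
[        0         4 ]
λ = -5, 4

Solve det(T - λI) = 0. For a 2×2 matrix the characteristic equation is λ² - (trace)λ + det = 0.
trace(T) = a + d = -5 + 4 = -1.
det(T) = a*d - b*c = (-5)*(4) - (0)*(0) = -20 - 0 = -20.
Characteristic equation: λ² - (-1)λ + (-20) = 0.
Discriminant = (-1)² - 4*(-20) = 1 + 80 = 81.
λ = (-1 ± √81) / 2 = (-1 ± 9) / 2 = -5, 4.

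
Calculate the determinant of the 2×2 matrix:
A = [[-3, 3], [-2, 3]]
-3

For A = [[a, b], [c, d]], det(A) = a*d - b*c.
det(A) = (-3)*(3) - (3)*(-2) = -9 - -6 = -3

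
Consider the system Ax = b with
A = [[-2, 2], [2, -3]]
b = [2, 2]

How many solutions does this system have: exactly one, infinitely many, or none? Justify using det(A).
Exactly one solution

Compute det(A) = (-2)*(-3) - (2)*(2) = 2.
Because det(A) ≠ 0, A is invertible and Ax = b has a unique solution for every b (here x = A⁻¹ b).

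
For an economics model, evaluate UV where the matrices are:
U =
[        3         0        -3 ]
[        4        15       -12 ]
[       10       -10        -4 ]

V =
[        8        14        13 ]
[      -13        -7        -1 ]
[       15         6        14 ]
UV =
[      -21        24        -3 ]
[     -343      -121      -131 ]
[      150       186        84 ]

Matrix multiplication: (UV)[i][j] = sum over k of U[i][k] * V[k][j].
  (UV)[0][0] = (3)*(8) + (0)*(-13) + (-3)*(15) = -21
  (UV)[0][1] = (3)*(14) + (0)*(-7) + (-3)*(6) = 24
  (UV)[0][2] = (3)*(13) + (0)*(-1) + (-3)*(14) = -3
  (UV)[1][0] = (4)*(8) + (15)*(-13) + (-12)*(15) = -343
  (UV)[1][1] = (4)*(14) + (15)*(-7) + (-12)*(6) = -121
  (UV)[1][2] = (4)*(13) + (15)*(-1) + (-12)*(14) = -131
  (UV)[2][0] = (10)*(8) + (-10)*(-13) + (-4)*(15) = 150
  (UV)[2][1] = (10)*(14) + (-10)*(-7) + (-4)*(6) = 186
  (UV)[2][2] = (10)*(13) + (-10)*(-1) + (-4)*(14) = 84
UV =
[      -21        24        -3 ]
[     -343      -121      -131 ]
[      150       186        84 ]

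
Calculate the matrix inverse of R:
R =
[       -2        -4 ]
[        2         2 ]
det(R) = 4
R⁻¹ =
[      1/2         1 ]
[     -1/2      -1/2 ]

For a 2×2 matrix R = [[a, b], [c, d]] with det(R) ≠ 0, R⁻¹ = (1/det(R)) * [[d, -b], [-c, a]].
det(R) = (-2)*(2) - (-4)*(2) = -4 + 8 = 4.
R⁻¹ = (1/4) * [[2, 4], [-2, -2]].
Dividing each entry by 4 and reducing:
R⁻¹ =
[      1/2         1 ]
[     -1/2      -1/2 ]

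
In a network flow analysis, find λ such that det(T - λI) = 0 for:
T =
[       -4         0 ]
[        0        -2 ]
λ = -4, -2

Solve det(T - λI) = 0. For a 2×2 matrix the characteristic equation is λ² - (trace)λ + det = 0.
trace(T) = a + d = -4 - 2 = -6.
det(T) = a*d - b*c = (-4)*(-2) - (0)*(0) = 8 - 0 = 8.
Characteristic equation: λ² - (-6)λ + (8) = 0.
Discriminant = (-6)² - 4*(8) = 36 - 32 = 4.
λ = (-6 ± √4) / 2 = (-6 ± 2) / 2 = -4, -2.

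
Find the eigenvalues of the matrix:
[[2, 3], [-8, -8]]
λ = -4 and λ = -2

Characteristic equation: det(A - λI) = 0
λ² - (trace)λ + (det) = 0
λ² - (-6)λ + (8) = 0
λ² + 6λ + 8 = 0
Solving: λ = -4, -2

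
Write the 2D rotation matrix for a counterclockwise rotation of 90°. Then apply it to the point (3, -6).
R = [[0, -1], [1, 0]]; R·(3, -6) = (6, 3)

Rotation matrix formula: R(θ) = [[cos θ, -sin θ], [sin θ, cos θ]]
For θ = 90°:
cos(90°) = 0
sin(90°) = 1
R = [[0, -1], [1, 0]]
Apply to (3, -6): [0·3 + (-1)·-6, 1·3 + 0·-6] = (6, 3)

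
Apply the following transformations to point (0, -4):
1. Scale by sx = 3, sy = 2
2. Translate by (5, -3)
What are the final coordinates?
(5, -11)

Step 1: Scale (0, -4) by (sx, sy) = (3, 2) → (0, -8)
Step 2: Translate by (5, -3) → (5, -11)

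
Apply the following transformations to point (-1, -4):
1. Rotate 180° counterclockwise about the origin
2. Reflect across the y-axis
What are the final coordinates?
(-1, 4)

Step 1: Rotate 180° → (1, 4)
Step 2: Reflect across the y-axis → (-1, 4)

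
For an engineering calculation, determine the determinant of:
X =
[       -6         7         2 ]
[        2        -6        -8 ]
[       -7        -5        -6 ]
det(X) = 396

Expand along row 0 (cofactor expansion): det(X) = a*(e*i - f*h) - b*(d*i - f*g) + c*(d*h - e*g), where the 3×3 is [[a, b, c], [d, e, f], [g, h, i]].
Minor M_00 = (-6)*(-6) - (-8)*(-5) = 36 - 40 = -4.
Minor M_01 = (2)*(-6) - (-8)*(-7) = -12 - 56 = -68.
Minor M_02 = (2)*(-5) - (-6)*(-7) = -10 - 42 = -52.
det(X) = (-6)*(-4) - (7)*(-68) + (2)*(-52) = 24 + 476 - 104 = 396.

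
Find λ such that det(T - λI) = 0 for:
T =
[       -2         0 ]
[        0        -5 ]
λ = -5, -2

Solve det(T - λI) = 0. For a 2×2 matrix the characteristic equation is λ² - (trace)λ + det = 0.
trace(T) = a + d = -2 - 5 = -7.
det(T) = a*d - b*c = (-2)*(-5) - (0)*(0) = 10 - 0 = 10.
Characteristic equation: λ² - (-7)λ + (10) = 0.
Discriminant = (-7)² - 4*(10) = 49 - 40 = 9.
λ = (-7 ± √9) / 2 = (-7 ± 3) / 2 = -5, -2.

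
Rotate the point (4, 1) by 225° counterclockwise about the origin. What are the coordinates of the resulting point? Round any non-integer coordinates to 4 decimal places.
(-2.1213, -3.5355)

Rotation matrix R(θ) = [[cos θ, -sin θ], [sin θ, cos θ]]; for θ = 225°:
R = [[-√2/2, √2/2], [-√2/2, -√2/2]]
Result: R × [4, 1]ᵀ = [-√2/2·4 + (√2/2)·1, -√2/2·4 + (-√2/2)·1]ᵀ = (-2.1213, -3.5355)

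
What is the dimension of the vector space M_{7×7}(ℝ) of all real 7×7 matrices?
Dimension = 49

A real 7×7 matrix is determined by its 7·7 = 49 independent entries.
A standard basis is {E_ij : 1 ≤ i ≤ 7, 1 ≤ j ≤ 7}, where E_ij has a 1 in position (i, j) and 0 elsewhere — there are 49 such matrices, and they are linearly independent and span M_{7×7}(ℝ).
Therefore dim(M_{7×7}(ℝ)) = 49.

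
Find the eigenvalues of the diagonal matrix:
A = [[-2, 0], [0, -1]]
λ₁ = -2, λ₂ = -1

The characteristic polynomial of A is det(A - λI) = (-2 - λ)(-1 - λ) = 0.
The roots are λ = -2 and λ = -1, so the eigenvalues are the diagonal entries.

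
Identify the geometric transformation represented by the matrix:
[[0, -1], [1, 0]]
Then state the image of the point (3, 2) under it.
rotation by 90° counterclockwise; image of (3, 2) is (-2, 3)

This matches the form [[cos θ, -sin θ], [sin θ, cos θ]] of a rotation matrix; reading off cos θ and sin θ gives the angle.
The matrix [[0, -1], [1, 0]] represents: rotation by 90° counterclockwise.
Applying it to (3, 2): [0·3 + -1·2, 1·3 + 0·2] = (-2, 3).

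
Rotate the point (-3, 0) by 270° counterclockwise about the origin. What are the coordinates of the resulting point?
(0, 3)

Rotation matrix R(θ) = [[cos θ, -sin θ], [sin θ, cos θ]]; for θ = 270°:
R = [[0, 1], [-1, 0]]
Result: R × [-3, 0]ᵀ = [0·-3 + (1)·0, -1·-3 + (0)·0]ᵀ = (0, 3)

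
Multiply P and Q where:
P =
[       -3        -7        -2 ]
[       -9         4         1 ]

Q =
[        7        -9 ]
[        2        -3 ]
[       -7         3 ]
PQ =
[      -21        42 ]
[      -62        72 ]

Matrix multiplication: (PQ)[i][j] = sum over k of P[i][k] * Q[k][j].
  (PQ)[0][0] = (-3)*(7) + (-7)*(2) + (-2)*(-7) = -21
  (PQ)[0][1] = (-3)*(-9) + (-7)*(-3) + (-2)*(3) = 42
  (PQ)[1][0] = (-9)*(7) + (4)*(2) + (1)*(-7) = -62
  (PQ)[1][1] = (-9)*(-9) + (4)*(-3) + (1)*(3) = 72
PQ =
[      -21        42 ]
[      -62        72 ]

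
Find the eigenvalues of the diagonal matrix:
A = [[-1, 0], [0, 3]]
λ₁ = -1, λ₂ = 3

The characteristic polynomial of A is det(A - λI) = (-1 - λ)(3 - λ) = 0.
The roots are λ = -1 and λ = 3, so the eigenvalues are the diagonal entries.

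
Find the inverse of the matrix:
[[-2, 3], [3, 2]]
[[-2/13, 3/13], [3/13, 2/13]]

For [[a,b],[c,d]], inverse = (1/det)·[[d,-b],[-c,a]]
det = -2·2 - 3·3 = -13
Inverse = (1/-13)·[[2, -3], [-3, -2]]
        = [[-2/13, 3/13], [3/13, 2/13]]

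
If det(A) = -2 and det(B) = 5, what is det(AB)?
-10

Use the multiplicative property of determinants: det(AB) = det(A)*det(B).
det(AB) = (-2)*(5) = -10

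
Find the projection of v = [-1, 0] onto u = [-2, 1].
[-4/5, 2/5]

The projection of v onto u is proj_u(v) = ((v·u) / (u·u)) · u.
v·u = (-1)*(-2) + (0)*(1) = 2.
u·u = (-2)*(-2) + (1)*(1) = 5.
coefficient = 2 / 5 = 2/5.
proj_u(v) = 2/5 · [-2, 1] = [-4/5, 2/5].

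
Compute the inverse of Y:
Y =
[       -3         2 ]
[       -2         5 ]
det(Y) = -11
Y⁻¹ =
[    -5/11      2/11 ]
[    -2/11      3/11 ]

For a 2×2 matrix Y = [[a, b], [c, d]] with det(Y) ≠ 0, Y⁻¹ = (1/det(Y)) * [[d, -b], [-c, a]].
det(Y) = (-3)*(5) - (2)*(-2) = -15 + 4 = -11.
Y⁻¹ = (1/-11) * [[5, -2], [2, -3]].
Dividing each entry by -11 and reducing:
Y⁻¹ =
[    -5/11      2/11 ]
[    -2/11      3/11 ]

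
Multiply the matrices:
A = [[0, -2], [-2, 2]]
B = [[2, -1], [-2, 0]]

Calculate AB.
[[4, 0], [-8, 2]]

Each entry (i,j) of AB = sum over k of A[i][k]*B[k][j].
(AB)[0][0] = (0)*(2) + (-2)*(-2) = 4
(AB)[0][1] = (0)*(-1) + (-2)*(0) = 0
(AB)[1][0] = (-2)*(2) + (2)*(-2) = -8
(AB)[1][1] = (-2)*(-1) + (2)*(0) = 2
AB = [[4, 0], [-8, 2]]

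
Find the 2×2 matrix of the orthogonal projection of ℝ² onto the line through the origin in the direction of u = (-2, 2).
[[1/2, -1/2], [-1/2, 1/2]]

The orthogonal projection onto the line spanned by a nonzero vector u = (a, b) has matrix P = (u uᵀ) / (uᵀ u) = (1/(a² + b²)) · [[a², ab], [ab, b²]].
Here u = (-2, 2), so a² + b² = 4 + 4 = 8.
P = (1/8) · [[4, -4], [-4, 4]] = [[1/2, -1/2], [-1/2, 1/2]].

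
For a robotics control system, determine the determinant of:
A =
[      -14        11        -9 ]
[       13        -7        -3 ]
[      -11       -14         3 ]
det(A) = 3147

Expand along row 0 (cofactor expansion): det(A) = a*(e*i - f*h) - b*(d*i - f*g) + c*(d*h - e*g), where the 3×3 is [[a, b, c], [d, e, f], [g, h, i]].
Minor M_00 = (-7)*(3) - (-3)*(-14) = -21 - 42 = -63.
Minor M_01 = (13)*(3) - (-3)*(-11) = 39 - 33 = 6.
Minor M_02 = (13)*(-14) - (-7)*(-11) = -182 - 77 = -259.
det(A) = (-14)*(-63) - (11)*(6) + (-9)*(-259) = 882 - 66 + 2331 = 3147.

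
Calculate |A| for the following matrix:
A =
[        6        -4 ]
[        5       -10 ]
det(A) = -40

For a 2×2 matrix [[a, b], [c, d]], det = a*d - b*c.
det(A) = (6)*(-10) - (-4)*(5) = -60 + 20 = -40.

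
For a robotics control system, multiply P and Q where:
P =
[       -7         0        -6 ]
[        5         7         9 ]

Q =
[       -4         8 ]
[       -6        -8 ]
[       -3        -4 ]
PQ =
[       46       -32 ]
[      -89       -52 ]

Matrix multiplication: (PQ)[i][j] = sum over k of P[i][k] * Q[k][j].
  (PQ)[0][0] = (-7)*(-4) + (0)*(-6) + (-6)*(-3) = 46
  (PQ)[0][1] = (-7)*(8) + (0)*(-8) + (-6)*(-4) = -32
  (PQ)[1][0] = (5)*(-4) + (7)*(-6) + (9)*(-3) = -89
  (PQ)[1][1] = (5)*(8) + (7)*(-8) + (9)*(-4) = -52
PQ =
[       46       -32 ]
[      -89       -52 ]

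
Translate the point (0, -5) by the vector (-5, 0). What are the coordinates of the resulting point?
(-5, -5)

Translation by (-5, 0):
x' = 0 + -5 = -5
y' = -5 + 0 = -5
Homogeneous matrix: [[1, 0, -5], [0, 1, 0], [0, 0, 1]]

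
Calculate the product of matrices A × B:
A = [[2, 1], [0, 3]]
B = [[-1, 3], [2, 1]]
[[0, 7], [6, 3]]

Matrix multiplication:
C[0][0] = 2×-1 + 1×2 = 0
C[0][1] = 2×3 + 1×1 = 7
C[1][0] = 0×-1 + 3×2 = 6
C[1][1] = 0×3 + 3×1 = 3
Result: [[0, 7], [6, 3]]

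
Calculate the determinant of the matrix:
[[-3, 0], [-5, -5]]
15

For a 2×2 matrix [[a, b], [c, d]], det = ad - bc
det = (-3)(-5) - (0)(-5) = 15 - 0 = 15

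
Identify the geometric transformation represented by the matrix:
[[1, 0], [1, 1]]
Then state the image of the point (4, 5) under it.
vertical shear with factor 1; image of (4, 5) is (4, 9)

The matrix [[1, 0], [k, 1]] sends (x, y) to (x, 1x + y), leaving the x-coordinate fixed: a vertical shear.
The matrix [[1, 0], [1, 1]] represents: vertical shear with factor 1.
Applying it to (4, 5): [1·4 + 0·5, 1·4 + 1·5] = (4, 9).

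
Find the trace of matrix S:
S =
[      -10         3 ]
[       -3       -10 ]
tr(S) = -10 - 10 = -20

The trace of a square matrix is the sum of its diagonal entries.
Diagonal entries of S: S[0][0] = -10, S[1][1] = -10.
tr(S) = -10 - 10 = -20.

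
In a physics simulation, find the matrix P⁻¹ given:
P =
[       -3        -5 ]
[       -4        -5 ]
det(P) = -5
P⁻¹ =
[        1        -1 ]
[     -4/5       3/5 ]

For a 2×2 matrix P = [[a, b], [c, d]] with det(P) ≠ 0, P⁻¹ = (1/det(P)) * [[d, -b], [-c, a]].
det(P) = (-3)*(-5) - (-5)*(-4) = 15 - 20 = -5.
P⁻¹ = (1/-5) * [[-5, 5], [4, -3]].
Dividing each entry by -5 and reducing:
P⁻¹ =
[        1        -1 ]
[     -4/5       3/5 ]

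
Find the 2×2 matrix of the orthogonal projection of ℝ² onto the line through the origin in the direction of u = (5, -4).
[[25/41, -20/41], [-20/41, 16/41]]

The orthogonal projection onto the line spanned by a nonzero vector u = (a, b) has matrix P = (u uᵀ) / (uᵀ u) = (1/(a² + b²)) · [[a², ab], [ab, b²]].
Here u = (5, -4), so a² + b² = 25 + 16 = 41.
P = (1/41) · [[25, -20], [-20, 16]] = [[25/41, -20/41], [-20/41, 16/41]].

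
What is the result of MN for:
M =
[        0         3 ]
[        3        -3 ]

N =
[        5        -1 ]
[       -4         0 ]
MN =
[      -12         0 ]
[       27        -3 ]

Matrix multiplication: (MN)[i][j] = sum over k of M[i][k] * N[k][j].
  (MN)[0][0] = (0)*(5) + (3)*(-4) = -12
  (MN)[0][1] = (0)*(-1) + (3)*(0) = 0
  (MN)[1][0] = (3)*(5) + (-3)*(-4) = 27
  (MN)[1][1] = (3)*(-1) + (-3)*(0) = -3
MN =
[      -12         0 ]
[       27        -3 ]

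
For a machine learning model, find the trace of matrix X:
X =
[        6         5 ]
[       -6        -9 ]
tr(X) = 6 - 9 = -3

The trace of a square matrix is the sum of its diagonal entries.
Diagonal entries of X: X[0][0] = 6, X[1][1] = -9.
tr(X) = 6 - 9 = -3.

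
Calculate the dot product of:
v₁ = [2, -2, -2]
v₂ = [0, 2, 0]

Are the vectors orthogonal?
-4, No

The dot product is the sum of products of corresponding components.
v₁·v₂ = (2)*(0) + (-2)*(2) + (-2)*(0) = 0 - 4 + 0 = -4.
Two vectors are orthogonal iff their dot product is 0; here the dot product is -4, so the vectors are not orthogonal.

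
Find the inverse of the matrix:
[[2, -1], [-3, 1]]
[[-1, -1], [-3, -2]]

For [[a,b],[c,d]], inverse = (1/det)·[[d,-b],[-c,a]]
det = 2·1 - -1·-3 = -1
Inverse = (1/-1)·[[1, 1], [3, 2]]
        = [[-1, -1], [-3, -2]]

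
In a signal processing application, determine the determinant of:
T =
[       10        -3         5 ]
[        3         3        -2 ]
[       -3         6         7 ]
det(T) = 510

Expand along row 0 (cofactor expansion): det(T) = a*(e*i - f*h) - b*(d*i - f*g) + c*(d*h - e*g), where the 3×3 is [[a, b, c], [d, e, f], [g, h, i]].
Minor M_00 = (3)*(7) - (-2)*(6) = 21 + 12 = 33.
Minor M_01 = (3)*(7) - (-2)*(-3) = 21 - 6 = 15.
Minor M_02 = (3)*(6) - (3)*(-3) = 18 + 9 = 27.
det(T) = (10)*(33) - (-3)*(15) + (5)*(27) = 330 + 45 + 135 = 510.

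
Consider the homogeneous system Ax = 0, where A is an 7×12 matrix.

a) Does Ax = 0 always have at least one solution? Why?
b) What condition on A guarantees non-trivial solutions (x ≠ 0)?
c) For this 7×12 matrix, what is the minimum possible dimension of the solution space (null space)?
a) Yes, x = 0 is always a solution. b) When A has linearly dependent columns (rank < n). c) Minimum nullity = 5.

a) x = 0 satisfies A·0 = 0, so the zero vector is always a solution.
b) Non-trivial solutions exist iff the columns of A are linearly dependent, equivalently rank(A) < n (the number of columns).
c) By rank-nullity, rank(A) + nullity(A) = n = 12. Since A has only 7 rows, rank(A) ≤ 7, so nullity(A) ≥ 12 - 7 = 5.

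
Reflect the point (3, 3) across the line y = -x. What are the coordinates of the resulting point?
(-3, -3)

Reflection across line y = -x: (3, 3) → (-3, -3)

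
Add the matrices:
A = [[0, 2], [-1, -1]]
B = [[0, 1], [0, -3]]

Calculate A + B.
[[0, 3], [-1, -4]]

Add corresponding elements:
(0)+(0)=0
(2)+(1)=3
(-1)+(0)=-1
(-1)+(-3)=-4
A + B = [[0, 3], [-1, -4]]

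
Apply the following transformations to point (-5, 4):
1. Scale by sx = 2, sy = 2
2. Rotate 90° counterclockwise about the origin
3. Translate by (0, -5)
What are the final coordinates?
(-8, -15)

Step 1: Scale → (-10, 8)
Step 2: Rotate 90° → (-8, -10)
Step 3: Translate → (-8, -15)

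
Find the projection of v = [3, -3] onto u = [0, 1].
[0, -3]

The projection of v onto u is proj_u(v) = ((v·u) / (u·u)) · u.
v·u = (3)*(0) + (-3)*(1) = -3.
u·u = (0)*(0) + (1)*(1) = 1.
coefficient = -3 / 1 = -3.
proj_u(v) = -3 · [0, 1] = [0, -3].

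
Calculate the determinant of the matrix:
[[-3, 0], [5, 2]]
-6

For a 2×2 matrix [[a, b], [c, d]], det = ad - bc
det = (-3)(2) - (0)(5) = -6 - 0 = -6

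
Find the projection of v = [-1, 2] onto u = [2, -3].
[-16/13, 24/13]

The projection of v onto u is proj_u(v) = ((v·u) / (u·u)) · u.
v·u = (-1)*(2) + (2)*(-3) = -8.
u·u = (2)*(2) + (-3)*(-3) = 13.
coefficient = -8 / 13 = -8/13.
proj_u(v) = -8/13 · [2, -3] = [-16/13, 24/13].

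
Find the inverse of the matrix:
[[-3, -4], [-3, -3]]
[[1, -4/3], [-1, 1]]

For [[a,b],[c,d]], inverse = (1/det)·[[d,-b],[-c,a]]
det = -3·-3 - -4·-3 = -3
Inverse = (1/-3)·[[-3, 4], [3, -3]]
        = [[1, -4/3], [-1, 1]]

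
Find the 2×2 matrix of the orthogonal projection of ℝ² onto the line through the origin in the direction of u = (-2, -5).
[[4/29, 10/29], [10/29, 25/29]]

The orthogonal projection onto the line spanned by a nonzero vector u = (a, b) has matrix P = (u uᵀ) / (uᵀ u) = (1/(a² + b²)) · [[a², ab], [ab, b²]].
Here u = (-2, -5), so a² + b² = 4 + 25 = 29.
P = (1/29) · [[4, 10], [10, 25]] = [[4/29, 10/29], [10/29, 25/29]].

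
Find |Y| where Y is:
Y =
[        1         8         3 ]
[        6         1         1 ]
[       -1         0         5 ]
det(Y) = -240

Expand along row 0 (cofactor expansion): det(Y) = a*(e*i - f*h) - b*(d*i - f*g) + c*(d*h - e*g), where the 3×3 is [[a, b, c], [d, e, f], [g, h, i]].
Minor M_00 = (1)*(5) - (1)*(0) = 5 - 0 = 5.
Minor M_01 = (6)*(5) - (1)*(-1) = 30 + 1 = 31.
Minor M_02 = (6)*(0) - (1)*(-1) = 0 + 1 = 1.
det(Y) = (1)*(5) - (8)*(31) + (3)*(1) = 5 - 248 + 3 = -240.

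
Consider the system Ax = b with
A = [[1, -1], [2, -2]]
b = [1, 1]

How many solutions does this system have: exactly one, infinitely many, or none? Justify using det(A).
No solution

det(A) = (1)*(-2) - (-1)*(2) = 0, so A is singular.
The column space of A is span(column 1) = span([1, 2]).
b = [1, 1] is not a scalar multiple of column 1, so b ∉ column space and the system is inconsistent — no solution.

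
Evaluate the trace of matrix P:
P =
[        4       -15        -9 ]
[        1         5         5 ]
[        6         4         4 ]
tr(P) = 4 + 5 + 4 = 13

The trace of a square matrix is the sum of its diagonal entries.
Diagonal entries of P: P[0][0] = 4, P[1][1] = 5, P[2][2] = 4.
tr(P) = 4 + 5 + 4 = 13.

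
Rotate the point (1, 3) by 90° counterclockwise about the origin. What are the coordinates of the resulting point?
(-3, 1)

Rotation matrix R(θ) = [[cos θ, -sin θ], [sin θ, cos θ]]; for θ = 90°:
R = [[0, -1], [1, 0]]
Result: R × [1, 3]ᵀ = [0·1 + (-1)·3, 1·1 + (0)·3]ᵀ = (-3, 1)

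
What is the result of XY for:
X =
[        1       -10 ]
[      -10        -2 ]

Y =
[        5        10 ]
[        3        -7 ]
XY =
[      -25        80 ]
[      -56       -86 ]

Matrix multiplication: (XY)[i][j] = sum over k of X[i][k] * Y[k][j].
  (XY)[0][0] = (1)*(5) + (-10)*(3) = -25
  (XY)[0][1] = (1)*(10) + (-10)*(-7) = 80
  (XY)[1][0] = (-10)*(5) + (-2)*(3) = -56
  (XY)[1][1] = (-10)*(10) + (-2)*(-7) = -86
XY =
[      -25        80 ]
[      -56       -86 ]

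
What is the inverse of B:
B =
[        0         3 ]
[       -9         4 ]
det(B) = 27
B⁻¹ =
[     4/27      -1/9 ]
[      1/3         0 ]

For a 2×2 matrix B = [[a, b], [c, d]] with det(B) ≠ 0, B⁻¹ = (1/det(B)) * [[d, -b], [-c, a]].
det(B) = (0)*(4) - (3)*(-9) = 0 + 27 = 27.
B⁻¹ = (1/27) * [[4, -3], [9, 0]].
Dividing each entry by 27 and reducing:
B⁻¹ =
[     4/27      -1/9 ]
[      1/3         0 ]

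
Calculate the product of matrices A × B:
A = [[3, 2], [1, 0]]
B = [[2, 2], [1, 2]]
[[8, 10], [2, 2]]

Matrix multiplication:
C[0][0] = 3×2 + 2×1 = 8
C[0][1] = 3×2 + 2×2 = 10
C[1][0] = 1×2 + 0×1 = 2
C[1][1] = 1×2 + 0×2 = 2
Result: [[8, 10], [2, 2]]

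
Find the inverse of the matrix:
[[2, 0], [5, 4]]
[[1/2, 0], [-5/8, 1/4]]

For [[a,b],[c,d]], inverse = (1/det)·[[d,-b],[-c,a]]
det = 2·4 - 0·5 = 8
Inverse = (1/8)·[[4, 0], [-5, 2]]
        = [[1/2, 0], [-5/8, 1/4]]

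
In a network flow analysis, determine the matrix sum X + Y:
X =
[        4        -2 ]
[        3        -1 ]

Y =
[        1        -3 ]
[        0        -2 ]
X + Y =
[        5        -5 ]
[        3        -3 ]

Matrix addition is elementwise: (X+Y)[i][j] = X[i][j] + Y[i][j].
  (X+Y)[0][0] = (4) + (1) = 5
  (X+Y)[0][1] = (-2) + (-3) = -5
  (X+Y)[1][0] = (3) + (0) = 3
  (X+Y)[1][1] = (-1) + (-2) = -3
X + Y =
[        5        -5 ]
[        3        -3 ]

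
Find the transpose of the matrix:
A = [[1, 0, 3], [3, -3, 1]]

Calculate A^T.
[[1, 3], [0, -3], [3, 1]]

The transpose sends entry (i,j) to (j,i); rows become columns.
Row 0 of A: [1, 0, 3] -> column 0 of A^T.
Row 1 of A: [3, -3, 1] -> column 1 of A^T.
A^T = [[1, 3], [0, -3], [3, 1]]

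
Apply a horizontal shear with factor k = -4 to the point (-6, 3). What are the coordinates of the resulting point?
(-18, 3)

Shear matrix for horizontal shear with factor k = -4:
[[1, -4], [0, 1]]
Result: (-6, 3) → (-18, 3)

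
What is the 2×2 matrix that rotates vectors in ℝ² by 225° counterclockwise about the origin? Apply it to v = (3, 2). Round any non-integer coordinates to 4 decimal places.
R = [[-√2/2, √2/2], [-√2/2, -√2/2]]; R·v = (-0.7071, -3.5355)

A counterclockwise rotation by angle θ in ℝ² has matrix R(θ) = [[cos θ, -sin θ], [sin θ, cos θ]].
For θ = 225°: cos θ = -√2/2, sin θ = -√2/2.
R(225°) = [[-√2/2, √2/2], [-√2/2, -√2/2]].
R·v = [-√2/2·3 + (√2/2)·2, -√2/2·3 + -√2/2·2] = (-0.7071, -3.5355).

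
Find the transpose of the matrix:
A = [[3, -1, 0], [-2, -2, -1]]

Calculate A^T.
[[3, -2], [-1, -2], [0, -1]]

The transpose sends entry (i,j) to (j,i); rows become columns.
Row 0 of A: [3, -1, 0] -> column 0 of A^T.
Row 1 of A: [-2, -2, -1] -> column 1 of A^T.
A^T = [[3, -2], [-1, -2], [0, -1]]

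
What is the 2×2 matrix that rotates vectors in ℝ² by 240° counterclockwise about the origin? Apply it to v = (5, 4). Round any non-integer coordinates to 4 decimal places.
R = [[-1/2, √3/2], [-√3/2, -1/2]]; R·v = (0.9641, -6.3301)

A counterclockwise rotation by angle θ in ℝ² has matrix R(θ) = [[cos θ, -sin θ], [sin θ, cos θ]].
For θ = 240°: cos θ = -1/2, sin θ = -√3/2.
R(240°) = [[-1/2, √3/2], [-√3/2, -1/2]].
R·v = [-1/2·5 + (√3/2)·4, -√3/2·5 + -1/2·4] = (0.9641, -6.3301).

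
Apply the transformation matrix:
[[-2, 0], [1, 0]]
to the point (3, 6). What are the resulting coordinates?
(-6, 3)

Matrix multiplication:
[[-2, 0], [1, 0]] × [3, 6]ᵀ
= [-2×3 + 0×6, 1×3 + 0×6]ᵀ
= [-6.0000, 3.0000]ᵀ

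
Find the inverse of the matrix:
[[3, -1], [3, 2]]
[[2/9, 1/9], [-1/3, 1/3]]

For [[a,b],[c,d]], inverse = (1/det)·[[d,-b],[-c,a]]
det = 3·2 - -1·3 = 9
Inverse = (1/9)·[[2, 1], [-3, 3]]
        = [[2/9, 1/9], [-1/3, 1/3]]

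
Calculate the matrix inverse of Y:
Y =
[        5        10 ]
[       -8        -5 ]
det(Y) = 55
Y⁻¹ =
[    -1/11     -2/11 ]
[     8/55      1/11 ]

For a 2×2 matrix Y = [[a, b], [c, d]] with det(Y) ≠ 0, Y⁻¹ = (1/det(Y)) * [[d, -b], [-c, a]].
det(Y) = (5)*(-5) - (10)*(-8) = -25 + 80 = 55.
Y⁻¹ = (1/55) * [[-5, -10], [8, 5]].
Dividing each entry by 55 and reducing:
Y⁻¹ =
[    -1/11     -2/11 ]
[     8/55      1/11 ]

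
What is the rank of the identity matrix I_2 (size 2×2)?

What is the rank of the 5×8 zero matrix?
rank(I_2) = 2, rank(0) = 0

The identity I_2 has 2 columns that are the standard basis vectors e_1, …, e_2. These are linearly independent, so all 2 columns are pivots and rank(I_2) = 2.
The 5×8 zero matrix has every entry zero, so every row is the zero row and there are no pivots; rank(0) = 0.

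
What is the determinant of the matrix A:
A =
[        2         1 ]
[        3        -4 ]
det(A) = -11

For a 2×2 matrix [[a, b], [c, d]], det = a*d - b*c.
det(A) = (2)*(-4) - (1)*(3) = -8 - 3 = -11.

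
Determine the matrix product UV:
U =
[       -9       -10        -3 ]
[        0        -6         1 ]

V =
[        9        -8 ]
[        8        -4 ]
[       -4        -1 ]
UV =
[     -149       115 ]
[      -52        23 ]

Matrix multiplication: (UV)[i][j] = sum over k of U[i][k] * V[k][j].
  (UV)[0][0] = (-9)*(9) + (-10)*(8) + (-3)*(-4) = -149
  (UV)[0][1] = (-9)*(-8) + (-10)*(-4) + (-3)*(-1) = 115
  (UV)[1][0] = (0)*(9) + (-6)*(8) + (1)*(-4) = -52
  (UV)[1][1] = (0)*(-8) + (-6)*(-4) + (1)*(-1) = 23
UV =
[     -149       115 ]
[      -52        23 ]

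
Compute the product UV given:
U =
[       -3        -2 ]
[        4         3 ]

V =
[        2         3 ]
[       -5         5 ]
UV =
[        4       -19 ]
[       -7        27 ]

Matrix multiplication: (UV)[i][j] = sum over k of U[i][k] * V[k][j].
  (UV)[0][0] = (-3)*(2) + (-2)*(-5) = 4
  (UV)[0][1] = (-3)*(3) + (-2)*(5) = -19
  (UV)[1][0] = (4)*(2) + (3)*(-5) = -7
  (UV)[1][1] = (4)*(3) + (3)*(5) = 27
UV =
[        4       -19 ]
[       -7        27 ]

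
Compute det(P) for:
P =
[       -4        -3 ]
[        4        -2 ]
det(P) = 20

For a 2×2 matrix [[a, b], [c, d]], det = a*d - b*c.
det(P) = (-4)*(-2) - (-3)*(4) = 8 + 12 = 20.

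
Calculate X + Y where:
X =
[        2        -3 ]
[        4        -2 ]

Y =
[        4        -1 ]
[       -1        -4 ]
X + Y =
[        6        -4 ]
[        3        -6 ]

Matrix addition is elementwise: (X+Y)[i][j] = X[i][j] + Y[i][j].
  (X+Y)[0][0] = (2) + (4) = 6
  (X+Y)[0][1] = (-3) + (-1) = -4
  (X+Y)[1][0] = (4) + (-1) = 3
  (X+Y)[1][1] = (-2) + (-4) = -6
X + Y =
[        6        -4 ]
[        3        -6 ]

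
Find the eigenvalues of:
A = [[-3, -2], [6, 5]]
λ = -1, 3

Solve det(A - λI) = 0. For a 2×2 matrix this is λ² - (trace)λ + det = 0.
trace(A) = -3 + 5 = 2.
det(A) = (-3)*(5) - (-2)*(6) = -15 + 12 = -3.
Characteristic equation: λ² - (2)λ + (-3) = 0.
Discriminant: (2)² - 4*(-3) = 4 + 12 = 16.
Roots: λ = (2 ± √16) / 2 = -1, 3.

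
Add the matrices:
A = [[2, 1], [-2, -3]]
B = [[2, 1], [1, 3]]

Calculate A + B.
[[4, 2], [-1, 0]]

Add corresponding elements:
(2)+(2)=4
(1)+(1)=2
(-2)+(1)=-1
(-3)+(3)=0
A + B = [[4, 2], [-1, 0]]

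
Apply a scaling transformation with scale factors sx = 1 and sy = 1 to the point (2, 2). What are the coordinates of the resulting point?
(2, 2)

Scaling matrix:
[[1, 0], [0, 1]]
Result: (2 × 1, 2 × 1) = (2, 2)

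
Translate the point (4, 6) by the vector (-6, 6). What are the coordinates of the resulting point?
(-2, 12)

Translation by (-6, 6):
x' = 4 + -6 = -2
y' = 6 + 6 = 12
Homogeneous matrix: [[1, 0, -6], [0, 1, 6], [0, 0, 1]]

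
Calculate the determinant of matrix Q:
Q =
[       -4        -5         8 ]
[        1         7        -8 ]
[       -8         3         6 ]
det(Q) = -82

Expand along row 0 (cofactor expansion): det(Q) = a*(e*i - f*h) - b*(d*i - f*g) + c*(d*h - e*g), where the 3×3 is [[a, b, c], [d, e, f], [g, h, i]].
Minor M_00 = (7)*(6) - (-8)*(3) = 42 + 24 = 66.
Minor M_01 = (1)*(6) - (-8)*(-8) = 6 - 64 = -58.
Minor M_02 = (1)*(3) - (7)*(-8) = 3 + 56 = 59.
det(Q) = (-4)*(66) - (-5)*(-58) + (8)*(59) = -264 - 290 + 472 = -82.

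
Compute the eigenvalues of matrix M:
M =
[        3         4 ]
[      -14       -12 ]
λ = -5, -4

Solve det(M - λI) = 0. For a 2×2 matrix the characteristic equation is λ² - (trace)λ + det = 0.
trace(M) = a + d = 3 - 12 = -9.
det(M) = a*d - b*c = (3)*(-12) - (4)*(-14) = -36 + 56 = 20.
Characteristic equation: λ² - (-9)λ + (20) = 0.
Discriminant = (-9)² - 4*(20) = 81 - 80 = 1.
λ = (-9 ± √1) / 2 = (-9 ± 1) / 2 = -5, -4.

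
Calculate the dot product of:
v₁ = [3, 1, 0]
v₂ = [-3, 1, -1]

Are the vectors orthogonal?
-8, No

The dot product is the sum of products of corresponding components.
v₁·v₂ = (3)*(-3) + (1)*(1) + (0)*(-1) = -9 + 1 + 0 = -8.
Two vectors are orthogonal iff their dot product is 0; here the dot product is -8, so the vectors are not orthogonal.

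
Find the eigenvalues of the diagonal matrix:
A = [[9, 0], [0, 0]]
λ₁ = 9, λ₂ = 0

The characteristic polynomial of A is det(A - λI) = (9 - λ)(0 - λ) = 0.
The roots are λ = 9 and λ = 0, so the eigenvalues are the diagonal entries.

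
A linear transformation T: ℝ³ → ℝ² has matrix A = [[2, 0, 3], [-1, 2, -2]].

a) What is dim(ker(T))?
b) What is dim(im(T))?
dim(ker) = 1, dim(im) = 2

The two rows are not scalar multiples of one another (no single k satisfies row 2 = k × row 1), so they are linearly independent.
Thus rank(A) = 2.
dim(im(T)) = rank(A) = 2.
By the rank-nullity theorem applied to T: ℝ³ → ℝ², rank(A) + nullity(A) = 3 (the domain dimension), so dim(ker(T)) = 3 - 2 = 1.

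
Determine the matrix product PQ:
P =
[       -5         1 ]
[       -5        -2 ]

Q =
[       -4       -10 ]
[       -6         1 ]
PQ =
[       14        51 ]
[       32        48 ]

Matrix multiplication: (PQ)[i][j] = sum over k of P[i][k] * Q[k][j].
  (PQ)[0][0] = (-5)*(-4) + (1)*(-6) = 14
  (PQ)[0][1] = (-5)*(-10) + (1)*(1) = 51
  (PQ)[1][0] = (-5)*(-4) + (-2)*(-6) = 32
  (PQ)[1][1] = (-5)*(-10) + (-2)*(1) = 48
PQ =
[       14        51 ]
[       32        48 ]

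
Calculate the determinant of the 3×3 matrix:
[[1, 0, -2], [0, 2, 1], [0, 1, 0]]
-1

Expansion along first row:
det = 1·det([[2,1],[1,0]]) - 0·det([[0,1],[0,0]]) + -2·det([[0,2],[0,1]])
    = 1·(2·0 - 1·1) - 0·(0·0 - 1·0) + -2·(0·1 - 2·0)
    = 1·-1 - 0·0 + -2·0
    = -1 + 0 + 0 = -1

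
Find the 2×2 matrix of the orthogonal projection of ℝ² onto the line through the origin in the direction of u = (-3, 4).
[[9/25, -12/25], [-12/25, 16/25]]

The orthogonal projection onto the line spanned by a nonzero vector u = (a, b) has matrix P = (u uᵀ) / (uᵀ u) = (1/(a² + b²)) · [[a², ab], [ab, b²]].
Here u = (-3, 4), so a² + b² = 9 + 16 = 25.
P = (1/25) · [[9, -12], [-12, 16]] = [[9/25, -12/25], [-12/25, 16/25]].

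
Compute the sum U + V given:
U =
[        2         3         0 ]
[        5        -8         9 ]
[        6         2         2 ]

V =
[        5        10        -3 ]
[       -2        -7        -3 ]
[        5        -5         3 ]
U + V =
[        7        13        -3 ]
[        3       -15         6 ]
[       11        -3         5 ]

Matrix addition is elementwise: (U+V)[i][j] = U[i][j] + V[i][j].
  (U+V)[0][0] = (2) + (5) = 7
  (U+V)[0][1] = (3) + (10) = 13
  (U+V)[0][2] = (0) + (-3) = -3
  (U+V)[1][0] = (5) + (-2) = 3
  (U+V)[1][1] = (-8) + (-7) = -15
  (U+V)[1][2] = (9) + (-3) = 6
  (U+V)[2][0] = (6) + (5) = 11
  (U+V)[2][1] = (2) + (-5) = -3
  (U+V)[2][2] = (2) + (3) = 5
U + V =
[        7        13        -3 ]
[        3       -15         6 ]
[       11        -3         5 ]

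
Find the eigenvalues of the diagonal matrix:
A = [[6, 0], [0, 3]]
λ₁ = 6, λ₂ = 3

The characteristic polynomial of A is det(A - λI) = (6 - λ)(3 - λ) = 0.
The roots are λ = 6 and λ = 3, so the eigenvalues are the diagonal entries.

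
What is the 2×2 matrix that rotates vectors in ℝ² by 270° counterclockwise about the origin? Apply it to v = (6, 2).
R = [[0, 1], [-1, 0]]; R·v = (2, -6)

A counterclockwise rotation by angle θ in ℝ² has matrix R(θ) = [[cos θ, -sin θ], [sin θ, cos θ]].
For θ = 270°: cos θ = 0, sin θ = -1.
R(270°) = [[0, 1], [-1, 0]].
R·v = [0·6 + (1)·2, -1·6 + 0·2] = (2, -6).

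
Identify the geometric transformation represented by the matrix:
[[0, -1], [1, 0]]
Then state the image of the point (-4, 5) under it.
rotation by 90° counterclockwise; image of (-4, 5) is (-5, -4)

This matches the form [[cos θ, -sin θ], [sin θ, cos θ]] of a rotation matrix; reading off cos θ and sin θ gives the angle.
The matrix [[0, -1], [1, 0]] represents: rotation by 90° counterclockwise.
Applying it to (-4, 5): [0·-4 + -1·5, 1·-4 + 0·5] = (-5, -4).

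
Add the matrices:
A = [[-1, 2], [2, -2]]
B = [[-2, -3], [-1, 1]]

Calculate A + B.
[[-3, -1], [1, -1]]

Add corresponding elements:
(-1)+(-2)=-3
(2)+(-3)=-1
(2)+(-1)=1
(-2)+(1)=-1
A + B = [[-3, -1], [1, -1]]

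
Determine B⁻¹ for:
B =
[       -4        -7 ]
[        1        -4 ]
det(B) = 23
B⁻¹ =
[    -4/23      7/23 ]
[    -1/23     -4/23 ]

For a 2×2 matrix B = [[a, b], [c, d]] with det(B) ≠ 0, B⁻¹ = (1/det(B)) * [[d, -b], [-c, a]].
det(B) = (-4)*(-4) - (-7)*(1) = 16 + 7 = 23.
B⁻¹ = (1/23) * [[-4, 7], [-1, -4]].
Dividing each entry by 23 and reducing:
B⁻¹ =
[    -4/23      7/23 ]
[    -1/23     -4/23 ]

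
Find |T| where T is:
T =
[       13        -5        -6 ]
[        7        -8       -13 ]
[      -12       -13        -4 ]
det(T) = -1579

Expand along row 0 (cofactor expansion): det(T) = a*(e*i - f*h) - b*(d*i - f*g) + c*(d*h - e*g), where the 3×3 is [[a, b, c], [d, e, f], [g, h, i]].
Minor M_00 = (-8)*(-4) - (-13)*(-13) = 32 - 169 = -137.
Minor M_01 = (7)*(-4) - (-13)*(-12) = -28 - 156 = -184.
Minor M_02 = (7)*(-13) - (-8)*(-12) = -91 - 96 = -187.
det(T) = (13)*(-137) - (-5)*(-184) + (-6)*(-187) = -1781 - 920 + 1122 = -1579.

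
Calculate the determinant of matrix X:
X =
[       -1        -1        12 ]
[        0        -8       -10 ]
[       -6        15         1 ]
det(X) = -778

Expand along row 0 (cofactor expansion): det(X) = a*(e*i - f*h) - b*(d*i - f*g) + c*(d*h - e*g), where the 3×3 is [[a, b, c], [d, e, f], [g, h, i]].
Minor M_00 = (-8)*(1) - (-10)*(15) = -8 + 150 = 142.
Minor M_01 = (0)*(1) - (-10)*(-6) = 0 - 60 = -60.
Minor M_02 = (0)*(15) - (-8)*(-6) = 0 - 48 = -48.
det(X) = (-1)*(142) - (-1)*(-60) + (12)*(-48) = -142 - 60 - 576 = -778.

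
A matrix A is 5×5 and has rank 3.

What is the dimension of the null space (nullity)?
2

The rank-nullity theorem for an m×n matrix states:
rank(A) + nullity(A) = n (the number of columns).
Here n = 5 and rank(A) = 3, so nullity(A) = 5 - 3 = 2.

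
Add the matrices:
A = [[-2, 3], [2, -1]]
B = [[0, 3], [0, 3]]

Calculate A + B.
[[-2, 6], [2, 2]]

Add corresponding elements:
(-2)+(0)=-2
(3)+(3)=6
(2)+(0)=2
(-1)+(3)=2
A + B = [[-2, 6], [2, 2]]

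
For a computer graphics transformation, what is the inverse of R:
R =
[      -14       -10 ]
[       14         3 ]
det(R) = 98
R⁻¹ =
[     3/98      5/49 ]
[     -1/7      -1/7 ]

For a 2×2 matrix R = [[a, b], [c, d]] with det(R) ≠ 0, R⁻¹ = (1/det(R)) * [[d, -b], [-c, a]].
det(R) = (-14)*(3) - (-10)*(14) = -42 + 140 = 98.
R⁻¹ = (1/98) * [[3, 10], [-14, -14]].
Dividing each entry by 98 and reducing:
R⁻¹ =
[     3/98      5/49 ]
[     -1/7      -1/7 ]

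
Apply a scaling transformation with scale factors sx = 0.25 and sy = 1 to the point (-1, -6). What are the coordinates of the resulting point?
(-0.25, -6)

Scaling matrix:
[[0.25, 0], [0, 1]]
Result: (-1 × 0.25, -6 × 1) = (-0.25, -6)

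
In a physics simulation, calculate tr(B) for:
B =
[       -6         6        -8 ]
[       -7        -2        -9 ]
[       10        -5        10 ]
tr(B) = -6 - 2 + 10 = 2

The trace of a square matrix is the sum of its diagonal entries.
Diagonal entries of B: B[0][0] = -6, B[1][1] = -2, B[2][2] = 10.
tr(B) = -6 - 2 + 10 = 2.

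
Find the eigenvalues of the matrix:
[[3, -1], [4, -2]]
λ = -1 and λ = 2

Characteristic equation: det(A - λI) = 0
λ² - (trace)λ + (det) = 0
λ² - (1)λ + (-2) = 0
λ² - 1λ - 2 = 0
Solving: λ = -1, 2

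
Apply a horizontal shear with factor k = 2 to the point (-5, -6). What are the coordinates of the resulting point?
(-17, -6)

Shear matrix for horizontal shear with factor k = 2:
[[1, 2], [0, 1]]
Result: (-5, -6) → (-17, -6)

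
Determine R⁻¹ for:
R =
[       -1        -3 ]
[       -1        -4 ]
det(R) = 1
R⁻¹ =
[       -4         3 ]
[        1        -1 ]

For a 2×2 matrix R = [[a, b], [c, d]] with det(R) ≠ 0, R⁻¹ = (1/det(R)) * [[d, -b], [-c, a]].
det(R) = (-1)*(-4) - (-3)*(-1) = 4 - 3 = 1.
R⁻¹ = (1/1) * [[-4, 3], [1, -1]].
Dividing each entry by 1 and reducing:
R⁻¹ =
[       -4         3 ]
[        1        -1 ]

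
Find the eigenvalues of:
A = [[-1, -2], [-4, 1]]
λ = -3, 3

Solve det(A - λI) = 0. For a 2×2 matrix this is λ² - (trace)λ + det = 0.
trace(A) = -1 + 1 = 0.
det(A) = (-1)*(1) - (-2)*(-4) = -1 - 8 = -9.
Characteristic equation: λ² - (0)λ + (-9) = 0.
Discriminant: (0)² - 4*(-9) = 0 + 36 = 36.
Roots: λ = (0 ± √36) / 2 = -3, 3.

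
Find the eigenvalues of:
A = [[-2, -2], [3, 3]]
λ = 0, 1

Solve det(A - λI) = 0. For a 2×2 matrix this is λ² - (trace)λ + det = 0.
trace(A) = -2 + 3 = 1.
det(A) = (-2)*(3) - (-2)*(3) = -6 + 6 = 0.
Characteristic equation: λ² - (1)λ + (0) = 0.
Discriminant: (1)² - 4*(0) = 1 - 0 = 1.
Roots: λ = (1 ± √1) / 2 = 0, 1.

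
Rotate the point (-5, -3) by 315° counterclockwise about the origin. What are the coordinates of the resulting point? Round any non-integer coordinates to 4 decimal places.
(-5.6569, 1.4142)

Rotation matrix R(θ) = [[cos θ, -sin θ], [sin θ, cos θ]]; for θ = 315°:
R = [[√2/2, √2/2], [-√2/2, √2/2]]
Result: R × [-5, -3]ᵀ = [√2/2·-5 + (√2/2)·-3, -√2/2·-5 + (√2/2)·-3]ᵀ = (-5.6569, 1.4142)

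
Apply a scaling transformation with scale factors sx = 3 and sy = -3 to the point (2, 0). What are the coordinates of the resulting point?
(6, 0)

Scaling matrix:
[[3, 0], [0, -3]]
Result: (2 × 3, 0 × -3) = (6, 0)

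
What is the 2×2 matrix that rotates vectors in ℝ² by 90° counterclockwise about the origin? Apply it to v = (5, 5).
R = [[0, -1], [1, 0]]; R·v = (-5, 5)

A counterclockwise rotation by angle θ in ℝ² has matrix R(θ) = [[cos θ, -sin θ], [sin θ, cos θ]].
For θ = 90°: cos θ = 0, sin θ = 1.
R(90°) = [[0, -1], [1, 0]].
R·v = [0·5 + (-1)·5, 1·5 + 0·5] = (-5, 5).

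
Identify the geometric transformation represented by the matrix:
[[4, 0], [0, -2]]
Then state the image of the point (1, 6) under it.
non-uniform scaling by (4, -2); image of (1, 6) is (4, -12)

This is diagonal with distinct entries, so it scales the x-axis by 4 and the y-axis by -2.
The matrix [[4, 0], [0, -2]] represents: non-uniform scaling by (4, -2).
Applying it to (1, 6): [4·1 + 0·6, 0·1 + -2·6] = (4, -12).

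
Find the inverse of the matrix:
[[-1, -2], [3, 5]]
[[5, 2], [-3, -1]]

For [[a,b],[c,d]], inverse = (1/det)·[[d,-b],[-c,a]]
det = -1·5 - -2·3 = 1
Inverse = (1/1)·[[5, 2], [-3, -1]]
        = [[5, 2], [-3, -1]]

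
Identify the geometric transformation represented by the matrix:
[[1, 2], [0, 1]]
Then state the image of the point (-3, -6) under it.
horizontal shear with factor 2; image of (-3, -6) is (-15, -6)

The matrix [[1, k], [0, 1]] sends (x, y) to (x + 2y, y), leaving the y-coordinate fixed: a horizontal shear.
The matrix [[1, 2], [0, 1]] represents: horizontal shear with factor 2.
Applying it to (-3, -6): [1·-3 + 2·-6, 0·-3 + 1·-6] = (-15, -6).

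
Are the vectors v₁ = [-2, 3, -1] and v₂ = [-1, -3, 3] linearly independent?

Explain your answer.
Yes, linearly independent

Two vectors are linearly dependent iff one is a scalar multiple of the other.
No single scalar k satisfies v₂ = k·v₁ (the ratios of corresponding entries disagree), so v₁ and v₂ are linearly independent.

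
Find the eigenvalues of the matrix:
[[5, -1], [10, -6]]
λ = -5 and λ = 4

Characteristic equation: det(A - λI) = 0
λ² - (trace)λ + (det) = 0
λ² - (-1)λ + (-20) = 0
λ² + 1λ - 20 = 0
Solving: λ = -5, 4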